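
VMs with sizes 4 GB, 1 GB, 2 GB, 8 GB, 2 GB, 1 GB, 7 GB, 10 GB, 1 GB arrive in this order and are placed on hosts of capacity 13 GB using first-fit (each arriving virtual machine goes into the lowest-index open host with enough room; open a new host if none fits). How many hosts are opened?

  4 → host 1 (new)  [load 4/13]
  1 → host 1  [load 5/13]
  2 → host 1  [load 7/13]
  8 → host 2 (new)  [load 8/13]
  2 → host 1  [load 9/13]
  1 → host 1  [load 10/13]
  7 → host 3 (new)  [load 7/13]
  10 → host 4 (new)  [load 10/13]
  1 → host 1  [load 11/13]
4 hosts opened.

4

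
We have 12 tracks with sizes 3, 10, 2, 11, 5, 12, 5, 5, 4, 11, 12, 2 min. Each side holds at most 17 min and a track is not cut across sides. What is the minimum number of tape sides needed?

Total = 12 + 12 + 11 + 11 + 10 + 5 + 5 + 5 + 4 + 3 + 2 + 2 = 82 min.
Lower bound: ⌈82/17⌉ = 5 tape sides.
A packing using 5 tape sides:
  side 1: 12 + 5 = 17
  side 2: 12 + 5 = 17
  side 3: 11 + 5 = 16
  side 4: 11 + 4 + 2 = 17
  side 5: 10 + 3 + 2 = 15
This matches the lower bound, so 5 is optimal.

5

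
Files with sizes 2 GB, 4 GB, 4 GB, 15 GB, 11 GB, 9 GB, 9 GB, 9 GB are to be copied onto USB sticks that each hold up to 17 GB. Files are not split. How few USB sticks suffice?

5

Total = 15 + 11 + 9 + 9 + 9 + 4 + 4 + 2 = 63 GB.
Lower bound: ⌈63/17⌉ = 4 USB sticks.
Also, 5 files each exceed 17/2 GB, and no two of those can share a USB stick, so at least 5 USB sticks are needed.
A packing using 5 USB sticks:
  USB stick 1: 15 + 2 = 17
  USB stick 2: 11 + 4 = 15
  USB stick 3: 9 + 4 = 13
  USB stick 4: 9 = 9
  USB stick 5: 9 = 9
This matches the lower bound, so 5 is optimal.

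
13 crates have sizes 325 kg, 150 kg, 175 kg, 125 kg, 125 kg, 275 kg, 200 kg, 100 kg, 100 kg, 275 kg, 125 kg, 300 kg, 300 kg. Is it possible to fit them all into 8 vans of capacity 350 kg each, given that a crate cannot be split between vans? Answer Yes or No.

No

Total = 2575 kg; ⌈2575/350⌉ = 8.
The bound of 8 does not rule out 8, but exhaustive search shows no assignment into 8 vans of capacity 350 kg exists — the minimum is 9.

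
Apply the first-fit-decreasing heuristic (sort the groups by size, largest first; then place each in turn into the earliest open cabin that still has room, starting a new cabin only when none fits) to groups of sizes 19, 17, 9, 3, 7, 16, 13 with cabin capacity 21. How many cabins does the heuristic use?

Sorted descending: 19, 17, 16, 13, 9, 7, 3.
  19 → cabin 1 (new)  [load 19/21]
  17 → cabin 2 (new)  [load 17/21]
  16 → cabin 3 (new)  [load 16/21]
  13 → cabin 4 (new)  [load 13/21]
  9 → cabin 5 (new)  [load 9/21]
  7 → cabin 4  [load 20/21]
  3 → cabin 2  [load 20/21]
5 cabins opened.

5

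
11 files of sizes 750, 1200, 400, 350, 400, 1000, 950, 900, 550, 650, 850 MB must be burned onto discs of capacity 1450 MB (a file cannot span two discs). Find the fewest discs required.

Total = 1200 + 1000 + 950 + 900 + 850 + 750 + 650 + 550 + 400 + 400 + 350 = 8000 MB.
Lower bound: ⌈8000/1450⌉ = 6 discs.
A packing using 6 discs:
  disc 1: 1200 = 1200
  disc 2: 1000 + 400 = 1400
  disc 3: 950 + 400 = 1350
  disc 4: 900 + 550 = 1450
  disc 5: 850 + 350 = 1200
  disc 6: 750 + 650 = 1400
This matches the lower bound, so 6 is optimal.

6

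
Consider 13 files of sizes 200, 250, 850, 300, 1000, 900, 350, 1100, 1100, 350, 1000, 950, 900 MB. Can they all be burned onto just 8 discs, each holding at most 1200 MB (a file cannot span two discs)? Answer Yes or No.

Total = 9250 MB; ⌈9250/1200⌉ = 8.
The bound of 8 does not rule out 8, but exhaustive search shows no assignment into 8 discs of capacity 1200 MB exists — the minimum is 9.

No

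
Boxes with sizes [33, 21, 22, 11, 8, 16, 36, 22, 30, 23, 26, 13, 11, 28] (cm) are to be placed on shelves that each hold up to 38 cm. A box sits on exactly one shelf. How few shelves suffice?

Total = 36 + 33 + 30 + 28 + 26 + 23 + 22 + 22 + 21 + 16 + 13 + 11 + 11 + 8 = 300 cm.
Lower bound: ⌈300/38⌉ = 8 shelves.
Also, 9 boxes each exceed 19 cm, and no two of those can share a shelf, so at least 9 shelves are needed.
A packing using 9 shelves:
  shelf 1: 36 = 36
  shelf 2: 33 = 33
  shelf 3: 30 + 8 = 38
  shelf 4: 28 = 28
  shelf 5: 26 + 11 = 37
  shelf 6: 23 + 13 = 36
  shelf 7: 22 + 16 = 38
  shelf 8: 22 + 11 = 33
  shelf 9: 21 = 21
This matches the lower bound, so 9 is optimal.

9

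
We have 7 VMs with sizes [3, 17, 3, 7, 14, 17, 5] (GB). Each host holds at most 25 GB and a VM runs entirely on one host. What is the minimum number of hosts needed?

Total = 17 + 17 + 14 + 7 + 5 + 3 + 3 = 66 GB.
Lower bound: ⌈66/25⌉ = 3 hosts.
A packing using 3 hosts:
  host 1: 17 + 7 = 24
  host 2: 17 + 5 + 3 = 25
  host 3: 14 + 3 = 17
This matches the lower bound, so 3 is optimal.

3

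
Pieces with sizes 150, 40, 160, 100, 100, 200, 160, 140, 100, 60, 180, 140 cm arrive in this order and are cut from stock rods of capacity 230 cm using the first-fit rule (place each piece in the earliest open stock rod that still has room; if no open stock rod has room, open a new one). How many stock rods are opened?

9

  150 → stock rod 1 (new)  [load 150/230]
  40 → stock rod 1  [load 190/230]
  160 → stock rod 2 (new)  [load 160/230]
  100 → stock rod 3 (new)  [load 100/230]
  100 → stock rod 3  [load 200/230]
  200 → stock rod 4 (new)  [load 200/230]
  160 → stock rod 5 (new)  [load 160/230]
  140 → stock rod 6 (new)  [load 140/230]
  100 → stock rod 7 (new)  [load 100/230]
  60 → stock rod 2  [load 220/230]
  180 → stock rod 8 (new)  [load 180/230]
  140 → stock rod 9 (new)  [load 140/230]
9 stock rods opened.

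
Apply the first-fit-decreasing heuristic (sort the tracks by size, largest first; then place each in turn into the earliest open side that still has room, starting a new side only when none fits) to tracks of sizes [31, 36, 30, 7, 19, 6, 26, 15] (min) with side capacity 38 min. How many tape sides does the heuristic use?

5

Sorted descending: 36, 31, 30, 26, 19, 15, 7, 6.
  36 → side 1 (new)  [load 36/38]
  31 → side 2 (new)  [load 31/38]
  30 → side 3 (new)  [load 30/38]
  26 → side 4 (new)  [load 26/38]
  19 → side 5 (new)  [load 19/38]
  15 → side 5  [load 34/38]
  7 → side 2  [load 38/38]
  6 → side 3  [load 36/38]
5 tape sides opened.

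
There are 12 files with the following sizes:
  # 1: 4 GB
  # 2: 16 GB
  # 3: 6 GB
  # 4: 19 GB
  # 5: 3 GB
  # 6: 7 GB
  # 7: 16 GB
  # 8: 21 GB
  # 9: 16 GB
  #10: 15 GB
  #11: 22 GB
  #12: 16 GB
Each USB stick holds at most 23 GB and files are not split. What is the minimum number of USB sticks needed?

Total = 22 + 21 + 19 + 16 + 16 + 16 + 16 + 15 + 7 + 6 + 4 + 3 = 161 GB.
Lower bound: ⌈161/23⌉ = 7 USB sticks.
Also, 8 files each exceed 23/2 GB, and no two of those can share a USB stick, so at least 8 USB sticks are needed.
A packing using 8 USB sticks:
  USB stick 1: 22 = 22
  USB stick 2: 21 = 21
  USB stick 3: 19 + 4 = 23
  USB stick 4: 16 + 7 = 23
  USB stick 5: 16 + 6 = 22
  USB stick 6: 16 + 3 = 19
  USB stick 7: 16 = 16
  USB stick 8: 15 = 15
This matches the lower bound, so 8 is optimal.

8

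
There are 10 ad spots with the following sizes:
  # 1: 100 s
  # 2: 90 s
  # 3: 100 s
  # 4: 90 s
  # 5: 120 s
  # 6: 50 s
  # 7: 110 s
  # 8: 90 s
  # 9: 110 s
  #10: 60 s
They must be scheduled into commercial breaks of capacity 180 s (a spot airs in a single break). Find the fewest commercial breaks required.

7

Total = 120 + 110 + 110 + 100 + 100 + 90 + 90 + 90 + 60 + 50 = 920 s.
Lower bound: ⌈920/180⌉ = 6 commercial breaks.
A packing using 7 commercial breaks:
  break 1: 120 + 60 = 180
  break 2: 110 + 50 = 160
  break 3: 110 = 110
  break 4: 100 = 100
  break 5: 100 = 100
  break 6: 90 + 90 = 180
  break 7: 90 = 90
No arrangement into 6 commercial breaks stays within capacity, so 7 is optimal.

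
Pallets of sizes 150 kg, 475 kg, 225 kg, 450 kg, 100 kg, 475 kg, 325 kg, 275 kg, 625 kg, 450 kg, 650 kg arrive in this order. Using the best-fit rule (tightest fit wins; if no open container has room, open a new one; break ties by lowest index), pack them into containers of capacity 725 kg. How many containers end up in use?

  150 → container 1 (new)  [load 150/725]
  475 → container 1  [load 625/725]
  225 → container 2 (new)  [load 225/725]
  450 → container 2  [load 675/725]
  100 → container 1  [load 725/725]
  475 → container 3 (new)  [load 475/725]
  325 → container 4 (new)  [load 325/725]
  275 → container 4  [load 600/725]
  625 → container 5 (new)  [load 625/725]
  450 → container 6 (new)  [load 450/725]
  650 → container 7 (new)  [load 650/725]
7 containers opened.

7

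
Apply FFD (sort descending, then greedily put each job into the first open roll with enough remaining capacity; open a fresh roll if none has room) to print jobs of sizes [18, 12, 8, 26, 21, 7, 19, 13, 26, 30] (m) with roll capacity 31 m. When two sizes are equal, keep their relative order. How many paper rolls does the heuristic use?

Sorted descending: 30, 26, 26, 21, 19, 18, 13, 12, 8, 7.
  30 → roll 1 (new)  [load 30/31]
  26 → roll 2 (new)  [load 26/31]
  26 → roll 3 (new)  [load 26/31]
  21 → roll 4 (new)  [load 21/31]
  19 → roll 5 (new)  [load 19/31]
  18 → roll 6 (new)  [load 18/31]
  13 → roll 6  [load 31/31]
  12 → roll 5  [load 31/31]
  8 → roll 4  [load 29/31]
  7 → roll 7 (new)  [load 7/31]
7 paper rolls opened.

7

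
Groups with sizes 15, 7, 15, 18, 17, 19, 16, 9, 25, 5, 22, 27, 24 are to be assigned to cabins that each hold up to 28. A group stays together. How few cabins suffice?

10

Total = 27 + 25 + 24 + 22 + 19 + 18 + 17 + 16 + 15 + 15 + 9 + 7 + 5 = 219.
Lower bound: ⌈219/28⌉ = 8 cabins.
Also, 10 groups each exceed 14, and no two of those can share a cabin, so at least 10 cabins are needed.
A packing using 10 cabins:
  cabin 1: 27 = 27
  cabin 2: 25 = 25
  cabin 3: 24 = 24
  cabin 4: 22 + 5 = 27
  cabin 5: 19 + 9 = 28
  cabin 6: 18 + 7 = 25
  cabin 7: 17 = 17
  cabin 8: 16 = 16
  cabin 9: 15 = 15
  cabin 10: 15 = 15
This matches the lower bound, so 10 is optimal.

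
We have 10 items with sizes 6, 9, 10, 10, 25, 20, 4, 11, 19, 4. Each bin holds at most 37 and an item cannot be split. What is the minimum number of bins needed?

Total = 25 + 20 + 19 + 11 + 10 + 10 + 9 + 6 + 4 + 4 = 118.
Lower bound: ⌈118/37⌉ = 4 bins.
A packing using 4 bins:
  bin 1: 25 + 11 = 36
  bin 2: 20 + 10 + 6 = 36
  bin 3: 19 + 10 + 4 + 4 = 37
  bin 4: 9 = 9
This matches the lower bound, so 4 is optimal.

4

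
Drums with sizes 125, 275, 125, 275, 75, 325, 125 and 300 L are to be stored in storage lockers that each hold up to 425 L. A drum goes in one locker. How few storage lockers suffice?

4

Total = 325 + 300 + 275 + 275 + 125 + 125 + 125 + 75 = 1625 L.
Lower bound: ⌈1625/425⌉ = 4 storage lockers.
A packing using 4 storage lockers:
  locker 1: 325 + 75 = 400
  locker 2: 300 + 125 = 425
  locker 3: 275 + 125 = 400
  locker 4: 275 + 125 = 400
This matches the lower bound, so 4 is optimal.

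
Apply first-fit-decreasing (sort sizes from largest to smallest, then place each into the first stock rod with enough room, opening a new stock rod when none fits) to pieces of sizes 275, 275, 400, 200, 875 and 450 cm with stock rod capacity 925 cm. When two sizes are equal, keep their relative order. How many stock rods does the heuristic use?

Sorted descending: 875, 450, 400, 275, 275, 200.
  875 → stock rod 1 (new)  [load 875/925]
  450 → stock rod 2 (new)  [load 450/925]
  400 → stock rod 2  [load 850/925]
  275 → stock rod 3 (new)  [load 275/925]
  275 → stock rod 3  [load 550/925]
  200 → stock rod 3  [load 750/925]
3 stock rods opened.

3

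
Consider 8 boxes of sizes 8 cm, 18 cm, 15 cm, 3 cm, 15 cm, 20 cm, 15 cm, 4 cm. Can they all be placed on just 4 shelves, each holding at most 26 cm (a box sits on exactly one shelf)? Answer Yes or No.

Total = 98 cm; ⌈98/26⌉ = 4.
5 boxes each exceed half the capacity and cannot share a shelf, forcing at least 5 shelves.
At least 5 shelves are required, but only 4 are allowed.

No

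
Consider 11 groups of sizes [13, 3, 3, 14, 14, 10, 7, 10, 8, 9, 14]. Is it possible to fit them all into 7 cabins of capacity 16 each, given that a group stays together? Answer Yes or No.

Total = 105; ⌈105/16⌉ = 7.
The bound of 7 does not rule out 7, but exhaustive search shows no assignment into 7 cabins of capacity 16 exists — the minimum is 8.

No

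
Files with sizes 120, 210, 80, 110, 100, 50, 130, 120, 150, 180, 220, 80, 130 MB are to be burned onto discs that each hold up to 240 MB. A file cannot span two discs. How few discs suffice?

Total = 220 + 210 + 180 + 150 + 130 + 130 + 120 + 120 + 110 + 100 + 80 + 80 + 50 = 1680 MB.
Lower bound: ⌈1680/240⌉ = 7 discs.
A packing using 8 discs:
  disc 1: 220 = 220
  disc 2: 210 = 210
  disc 3: 180 + 50 = 230
  disc 4: 150 + 80 = 230
  disc 5: 130 + 110 = 240
  disc 6: 130 + 100 = 230
  disc 7: 120 + 120 = 240
  disc 8: 80 = 80
No arrangement into 7 discs stays within capacity, so 8 is optimal.

8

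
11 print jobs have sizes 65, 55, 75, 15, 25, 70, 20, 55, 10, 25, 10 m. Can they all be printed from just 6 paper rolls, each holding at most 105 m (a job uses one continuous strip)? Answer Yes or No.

Yes

A valid assignment using 5 paper rolls:
  roll 1: 75 + 25 = 100
  roll 2: 70 + 25 + 10 = 105
  roll 3: 65 + 20 + 15 = 100
  roll 4: 55 + 10 = 65
  roll 5: 55 = 55
That uses only 5 ≤ 6, so 6 paper rolls are enough.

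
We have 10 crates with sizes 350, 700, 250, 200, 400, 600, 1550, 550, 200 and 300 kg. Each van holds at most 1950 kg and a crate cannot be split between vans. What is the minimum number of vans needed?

Total = 1550 + 700 + 600 + 550 + 400 + 350 + 300 + 250 + 200 + 200 = 5100 kg.
Lower bound: ⌈5100/1950⌉ = 3 vans.
A packing using 3 vans:
  van 1: 1550 + 400 = 1950
  van 2: 700 + 600 + 550 = 1850
  van 3: 350 + 300 + 250 + 200 + 200 = 1300
This matches the lower bound, so 3 is optimal.

3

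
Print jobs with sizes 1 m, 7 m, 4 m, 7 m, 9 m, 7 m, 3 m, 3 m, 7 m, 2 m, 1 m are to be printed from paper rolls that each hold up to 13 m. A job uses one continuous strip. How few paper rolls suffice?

5

Total = 9 + 7 + 7 + 7 + 7 + 4 + 3 + 3 + 2 + 1 + 1 = 51 m.
Lower bound: ⌈51/13⌉ = 4 paper rolls.
Also, 5 print jobs each exceed 13/2 m, and no two of those can share a roll, so at least 5 paper rolls are needed.
A packing using 5 paper rolls:
  roll 1: 9 + 4 = 13
  roll 2: 7 + 3 + 3 = 13
  roll 3: 7 + 2 + 1 + 1 = 11
  roll 4: 7 = 7
  roll 5: 7 = 7
This matches the lower bound, so 5 is optimal.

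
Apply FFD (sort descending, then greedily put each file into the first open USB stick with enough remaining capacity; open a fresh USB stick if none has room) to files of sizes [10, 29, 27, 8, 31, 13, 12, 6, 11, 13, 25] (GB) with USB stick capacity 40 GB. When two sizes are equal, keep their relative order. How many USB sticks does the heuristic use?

Sorted descending: 31, 29, 27, 25, 13, 13, 12, 11, 10, 8, 6.
  31 → USB stick 1 (new)  [load 31/40]
  29 → USB stick 2 (new)  [load 29/40]
  27 → USB stick 3 (new)  [load 27/40]
  25 → USB stick 4 (new)  [load 25/40]
  13 → USB stick 3  [load 40/40]
  13 → USB stick 4  [load 38/40]
  12 → USB stick 5 (new)  [load 12/40]
  11 → USB stick 2  [load 40/40]
  10 → USB stick 5  [load 22/40]
  8 → USB stick 1  [load 39/40]
  6 → USB stick 5  [load 28/40]
5 USB sticks opened.

5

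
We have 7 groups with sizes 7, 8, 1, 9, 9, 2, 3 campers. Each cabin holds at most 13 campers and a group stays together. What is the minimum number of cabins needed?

4

Total = 9 + 9 + 8 + 7 + 3 + 2 + 1 = 39 campers.
Lower bound: ⌈39/13⌉ = 3 cabins.
Also, 4 groups each exceed 13/2 campers, and no two of those can share a cabin, so at least 4 cabins are needed.
A packing using 4 cabins:
  cabin 1: 9 + 3 + 1 = 13
  cabin 2: 9 + 2 = 11
  cabin 3: 8 = 8
  cabin 4: 7 = 7
This matches the lower bound, so 4 is optimal.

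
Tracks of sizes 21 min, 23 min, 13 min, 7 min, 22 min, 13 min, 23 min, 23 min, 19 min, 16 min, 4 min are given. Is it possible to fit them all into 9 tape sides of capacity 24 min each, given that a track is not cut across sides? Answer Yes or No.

Yes

A valid assignment using 9 tape sides:
  side 1: 23 = 23
  side 2: 23 = 23
  side 3: 23 = 23
  side 4: 22 = 22
  side 5: 21 = 21
  side 6: 19 + 4 = 23
  side 7: 16 + 7 = 23
  side 8: 13 = 13
  side 9: 13 = 13
Every load is within 24 min, so 9 tape sides suffice.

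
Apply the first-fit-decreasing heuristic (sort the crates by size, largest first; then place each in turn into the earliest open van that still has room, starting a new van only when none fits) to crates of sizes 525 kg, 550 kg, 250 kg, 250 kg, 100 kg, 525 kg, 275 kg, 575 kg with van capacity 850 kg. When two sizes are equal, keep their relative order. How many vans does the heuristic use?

Sorted descending: 575, 550, 525, 525, 275, 250, 250, 100.
  575 → van 1 (new)  [load 575/850]
  550 → van 2 (new)  [load 550/850]
  525 → van 3 (new)  [load 525/850]
  525 → van 4 (new)  [load 525/850]
  275 → van 1  [load 850/850]
  250 → van 2  [load 800/850]
  250 → van 3  [load 775/850]
  100 → van 4  [load 625/850]
4 vans opened.

4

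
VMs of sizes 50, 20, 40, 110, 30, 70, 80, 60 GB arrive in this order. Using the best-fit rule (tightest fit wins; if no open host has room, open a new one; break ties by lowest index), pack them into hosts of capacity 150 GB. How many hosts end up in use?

4

  50 → host 1 (new)  [load 50/150]
  20 → host 1  [load 70/150]
  40 → host 1  [load 110/150]
  110 → host 2 (new)  [load 110/150]
  30 → host 1  [load 140/150]
  70 → host 3 (new)  [load 70/150]
  80 → host 3  [load 150/150]
  60 → host 4 (new)  [load 60/150]
4 hosts opened.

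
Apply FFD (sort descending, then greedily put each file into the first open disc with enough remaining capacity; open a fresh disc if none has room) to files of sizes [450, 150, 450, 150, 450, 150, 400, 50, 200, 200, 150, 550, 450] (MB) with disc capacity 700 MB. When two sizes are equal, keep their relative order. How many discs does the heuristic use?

6

Sorted descending: 550, 450, 450, 450, 450, 400, 200, 200, 150, 150, 150, 150, 50.
  550 → disc 1 (new)  [load 550/700]
  450 → disc 2 (new)  [load 450/700]
  450 → disc 3 (new)  [load 450/700]
  450 → disc 4 (new)  [load 450/700]
  450 → disc 5 (new)  [load 450/700]
  400 → disc 6 (new)  [load 400/700]
  200 → disc 2  [load 650/700]
  200 → disc 3  [load 650/700]
  150 → disc 1  [load 700/700]
  150 → disc 4  [load 600/700]
  150 → disc 5  [load 600/700]
  150 → disc 6  [load 550/700]
  50 → disc 2  [load 700/700]
6 discs opened.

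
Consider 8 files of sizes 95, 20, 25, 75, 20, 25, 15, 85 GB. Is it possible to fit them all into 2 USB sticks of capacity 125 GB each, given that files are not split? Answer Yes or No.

No

Total = 360 GB; ⌈360/125⌉ = 3.
At least 3 USB sticks are required, but only 2 are allowed.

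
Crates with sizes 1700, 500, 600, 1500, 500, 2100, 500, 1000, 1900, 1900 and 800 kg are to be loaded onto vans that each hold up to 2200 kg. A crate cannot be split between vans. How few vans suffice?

7

Total = 2100 + 1900 + 1900 + 1700 + 1500 + 1000 + 800 + 600 + 500 + 500 + 500 = 13000 kg.
Lower bound: ⌈13000/2200⌉ = 6 vans.
A packing using 7 vans:
  van 1: 2100 = 2100
  van 2: 1900 = 1900
  van 3: 1900 = 1900
  van 4: 1700 + 500 = 2200
  van 5: 1500 + 600 = 2100
  van 6: 1000 + 800 = 1800
  van 7: 500 + 500 = 1000
No arrangement into 6 vans stays within capacity, so 7 is optimal.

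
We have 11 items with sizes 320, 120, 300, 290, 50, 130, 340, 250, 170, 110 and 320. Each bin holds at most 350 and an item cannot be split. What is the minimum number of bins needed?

8

Total = 340 + 320 + 320 + 300 + 290 + 250 + 170 + 130 + 120 + 110 + 50 = 2400.
Lower bound: ⌈2400/350⌉ = 7 bins.
A packing using 8 bins:
  bin 1: 340 = 340
  bin 2: 320 = 320
  bin 3: 320 = 320
  bin 4: 300 + 50 = 350
  bin 5: 290 = 290
  bin 6: 250 = 250
  bin 7: 170 + 130 = 300
  bin 8: 120 + 110 = 230
No arrangement into 7 bins stays within capacity, so 8 is optimal.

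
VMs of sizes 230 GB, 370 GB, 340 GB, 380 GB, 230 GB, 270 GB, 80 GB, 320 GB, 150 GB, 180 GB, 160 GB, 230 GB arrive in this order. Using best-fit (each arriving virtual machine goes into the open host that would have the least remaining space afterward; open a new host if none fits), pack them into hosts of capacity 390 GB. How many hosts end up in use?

9

  230 → host 1 (new)  [load 230/390]
  370 → host 2 (new)  [load 370/390]
  340 → host 3 (new)  [load 340/390]
  380 → host 4 (new)  [load 380/390]
  230 → host 5 (new)  [load 230/390]
  270 → host 6 (new)  [load 270/390]
  80 → host 6  [load 350/390]
  320 → host 7 (new)  [load 320/390]
  150 → host 1  [load 380/390]
  180 → host 8 (new)  [load 180/390]
  160 → host 5  [load 390/390]
  230 → host 9 (new)  [load 230/390]
9 hosts opened.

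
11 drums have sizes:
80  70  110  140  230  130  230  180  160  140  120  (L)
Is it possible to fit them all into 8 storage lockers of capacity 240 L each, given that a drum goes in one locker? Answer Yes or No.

A valid assignment using 8 storage lockers:
  locker 1: 230 = 230
  locker 2: 230 = 230
  locker 3: 180 = 180
  locker 4: 160 + 80 = 240
  locker 5: 140 + 70 = 210
  locker 6: 140 = 140
  locker 7: 130 + 110 = 240
  locker 8: 120 = 120
Every load is within 240 L, so 8 storage lockers suffice.

Yes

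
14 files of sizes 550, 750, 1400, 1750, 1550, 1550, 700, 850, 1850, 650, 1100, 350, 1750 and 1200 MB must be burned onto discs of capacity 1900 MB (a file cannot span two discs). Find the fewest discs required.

Total = 1850 + 1750 + 1750 + 1550 + 1550 + 1400 + 1200 + 1100 + 850 + 750 + 700 + 650 + 550 + 350 = 16000 MB.
Lower bound: ⌈16000/1900⌉ = 9 discs.
A packing using 10 discs:
  disc 1: 1850 = 1850
  disc 2: 1750 = 1750
  disc 3: 1750 = 1750
  disc 4: 1550 + 350 = 1900
  disc 5: 1550 = 1550
  disc 6: 1400 = 1400
  disc 7: 1200 + 700 = 1900
  disc 8: 1100 + 750 = 1850
  disc 9: 850 + 650 = 1500
  disc 10: 550 = 550
No arrangement into 9 discs stays within capacity, so 10 is optimal.

10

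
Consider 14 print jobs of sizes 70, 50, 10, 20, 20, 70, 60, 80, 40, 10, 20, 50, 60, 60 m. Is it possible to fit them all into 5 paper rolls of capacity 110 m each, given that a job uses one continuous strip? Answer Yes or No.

No

Total = 620 m; ⌈620/110⌉ = 6.
At least 6 paper rolls are required, but only 5 are allowed.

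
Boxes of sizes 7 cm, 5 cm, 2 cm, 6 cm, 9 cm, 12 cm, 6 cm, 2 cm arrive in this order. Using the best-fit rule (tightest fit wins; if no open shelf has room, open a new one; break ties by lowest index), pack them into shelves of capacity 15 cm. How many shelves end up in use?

  7 → shelf 1 (new)  [load 7/15]
  5 → shelf 1  [load 12/15]
  2 → shelf 1  [load 14/15]
  6 → shelf 2 (new)  [load 6/15]
  9 → shelf 2  [load 15/15]
  12 → shelf 3 (new)  [load 12/15]
  6 → shelf 4 (new)  [load 6/15]
  2 → shelf 3  [load 14/15]
4 shelves opened.

4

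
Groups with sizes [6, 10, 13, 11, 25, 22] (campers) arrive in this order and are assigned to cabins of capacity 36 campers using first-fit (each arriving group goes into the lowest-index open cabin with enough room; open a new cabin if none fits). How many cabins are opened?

3

  6 → cabin 1 (new)  [load 6/36]
  10 → cabin 1  [load 16/36]
  13 → cabin 1  [load 29/36]
  11 → cabin 2 (new)  [load 11/36]
  25 → cabin 2  [load 36/36]
  22 → cabin 3 (new)  [load 22/36]
3 cabins opened.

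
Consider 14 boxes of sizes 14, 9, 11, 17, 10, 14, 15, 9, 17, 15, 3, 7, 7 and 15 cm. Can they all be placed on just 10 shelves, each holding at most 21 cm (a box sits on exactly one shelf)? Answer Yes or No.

Yes

A valid assignment using 9 shelves:
  shelf 1: 17 + 3 = 20
  shelf 2: 17 = 17
  shelf 3: 15 = 15
  shelf 4: 15 = 15
  shelf 5: 15 = 15
  shelf 6: 14 + 7 = 21
  shelf 7: 14 + 7 = 21
  shelf 8: 11 + 10 = 21
  shelf 9: 9 + 9 = 18
That uses only 9 ≤ 10, so 10 shelves are enough.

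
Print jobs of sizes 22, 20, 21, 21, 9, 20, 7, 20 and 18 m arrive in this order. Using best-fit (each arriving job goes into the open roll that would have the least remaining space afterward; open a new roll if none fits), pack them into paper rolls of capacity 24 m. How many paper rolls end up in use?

8

  22 → roll 1 (new)  [load 22/24]
  20 → roll 2 (new)  [load 20/24]
  21 → roll 3 (new)  [load 21/24]
  21 → roll 4 (new)  [load 21/24]
  9 → roll 5 (new)  [load 9/24]
  20 → roll 6 (new)  [load 20/24]
  7 → roll 5  [load 16/24]
  20 → roll 7 (new)  [load 20/24]
  18 → roll 8 (new)  [load 18/24]
8 paper rolls opened.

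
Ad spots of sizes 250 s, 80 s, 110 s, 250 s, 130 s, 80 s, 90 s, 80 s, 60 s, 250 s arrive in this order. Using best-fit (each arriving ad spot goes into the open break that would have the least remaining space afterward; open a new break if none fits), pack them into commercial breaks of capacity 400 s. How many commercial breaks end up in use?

4

  250 → break 1 (new)  [load 250/400]
  80 → break 1  [load 330/400]
  110 → break 2 (new)  [load 110/400]
  250 → break 2  [load 360/400]
  130 → break 3 (new)  [load 130/400]
  80 → break 3  [load 210/400]
  90 → break 3  [load 300/400]
  80 → break 3  [load 380/400]
  60 → break 1  [load 390/400]
  250 → break 4 (new)  [load 250/400]
4 commercial breaks opened.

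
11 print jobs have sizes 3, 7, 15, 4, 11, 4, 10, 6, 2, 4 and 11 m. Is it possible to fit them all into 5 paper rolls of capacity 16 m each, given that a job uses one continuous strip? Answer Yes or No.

Yes

A valid assignment using 5 paper rolls:
  roll 1: 15 = 15
  roll 2: 11 + 4 = 15
  roll 3: 11 + 4 = 15
  roll 4: 10 + 6 = 16
  roll 5: 7 + 4 + 3 + 2 = 16
Every load is within 16 m, so 5 paper rolls suffice.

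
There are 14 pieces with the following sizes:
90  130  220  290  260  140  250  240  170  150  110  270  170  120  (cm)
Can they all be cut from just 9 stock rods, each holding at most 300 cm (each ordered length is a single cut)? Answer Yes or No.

No

Total = 2610 cm; ⌈2610/300⌉ = 9.
The bound of 9 does not rule out 9, but exhaustive search shows no assignment into 9 stock rods of capacity 300 cm exists — the minimum is 10.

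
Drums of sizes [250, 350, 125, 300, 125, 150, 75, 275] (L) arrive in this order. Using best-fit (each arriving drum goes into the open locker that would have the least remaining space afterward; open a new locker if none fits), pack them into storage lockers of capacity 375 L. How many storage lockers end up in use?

  250 → locker 1 (new)  [load 250/375]
  350 → locker 2 (new)  [load 350/375]
  125 → locker 1  [load 375/375]
  300 → locker 3 (new)  [load 300/375]
  125 → locker 4 (new)  [load 125/375]
  150 → locker 4  [load 275/375]
  75 → locker 3  [load 375/375]
  275 → locker 5 (new)  [load 275/375]
5 storage lockers opened.

5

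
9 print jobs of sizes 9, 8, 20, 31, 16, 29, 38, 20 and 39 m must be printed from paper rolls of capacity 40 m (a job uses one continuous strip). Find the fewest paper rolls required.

Total = 39 + 38 + 31 + 29 + 20 + 20 + 16 + 9 + 8 = 210 m.
Lower bound: ⌈210/40⌉ = 6 paper rolls.
A packing using 6 paper rolls:
  roll 1: 39 = 39
  roll 2: 38 = 38
  roll 3: 31 + 9 = 40
  roll 4: 29 + 8 = 37
  roll 5: 20 + 20 = 40
  roll 6: 16 = 16
This matches the lower bound, so 6 is optimal.

6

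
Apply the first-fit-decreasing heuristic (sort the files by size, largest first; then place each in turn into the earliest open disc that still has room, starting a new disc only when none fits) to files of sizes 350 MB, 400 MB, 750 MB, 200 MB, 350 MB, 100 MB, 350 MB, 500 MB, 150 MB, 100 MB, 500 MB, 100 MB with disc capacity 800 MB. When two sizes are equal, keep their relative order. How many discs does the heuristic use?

Sorted descending: 750, 500, 500, 400, 350, 350, 350, 200, 150, 100, 100, 100.
  750 → disc 1 (new)  [load 750/800]
  500 → disc 2 (new)  [load 500/800]
  500 → disc 3 (new)  [load 500/800]
  400 → disc 4 (new)  [load 400/800]
  350 → disc 4  [load 750/800]
  350 → disc 5 (new)  [load 350/800]
  350 → disc 5  [load 700/800]
  200 → disc 2  [load 700/800]
  150 → disc 3  [load 650/800]
  100 → disc 2  [load 800/800]
  100 → disc 3  [load 750/800]
  100 → disc 5  [load 800/800]
5 discs opened.

5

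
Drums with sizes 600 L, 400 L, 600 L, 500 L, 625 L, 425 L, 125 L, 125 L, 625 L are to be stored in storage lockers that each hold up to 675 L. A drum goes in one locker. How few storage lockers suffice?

7

Total = 625 + 625 + 600 + 600 + 500 + 425 + 400 + 125 + 125 = 4025 L.
Lower bound: ⌈4025/675⌉ = 6 storage lockers.
Also, 7 drums each exceed 675/2 L, and no two of those can share a locker, so at least 7 storage lockers are needed.
A packing using 7 storage lockers:
  locker 1: 625 = 625
  locker 2: 625 = 625
  locker 3: 600 = 600
  locker 4: 600 = 600
  locker 5: 500 + 125 = 625
  locker 6: 425 + 125 = 550
  locker 7: 400 = 400
This matches the lower bound, so 7 is optimal.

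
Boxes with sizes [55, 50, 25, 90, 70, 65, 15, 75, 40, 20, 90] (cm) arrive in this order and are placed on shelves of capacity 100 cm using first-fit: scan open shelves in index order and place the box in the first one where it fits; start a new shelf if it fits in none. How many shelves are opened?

  55 → shelf 1 (new)  [load 55/100]
  50 → shelf 2 (new)  [load 50/100]
  25 → shelf 1  [load 80/100]
  90 → shelf 3 (new)  [load 90/100]
  70 → shelf 4 (new)  [load 70/100]
  65 → shelf 5 (new)  [load 65/100]
  15 → shelf 1  [load 95/100]
  75 → shelf 6 (new)  [load 75/100]
  40 → shelf 2  [load 90/100]
  20 → shelf 4  [load 90/100]
  90 → shelf 7 (new)  [load 90/100]
7 shelves opened.

7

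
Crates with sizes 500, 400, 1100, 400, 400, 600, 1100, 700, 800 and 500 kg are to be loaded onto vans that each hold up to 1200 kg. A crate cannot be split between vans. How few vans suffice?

Total = 1100 + 1100 + 800 + 700 + 600 + 500 + 500 + 400 + 400 + 400 = 6500 kg.
Lower bound: ⌈6500/1200⌉ = 6 vans.
A packing using 6 vans:
  van 1: 1100 = 1100
  van 2: 1100 = 1100
  van 3: 800 + 400 = 1200
  van 4: 700 + 500 = 1200
  van 5: 600 + 500 = 1100
  van 6: 400 + 400 = 800
This matches the lower bound, so 6 is optimal.

6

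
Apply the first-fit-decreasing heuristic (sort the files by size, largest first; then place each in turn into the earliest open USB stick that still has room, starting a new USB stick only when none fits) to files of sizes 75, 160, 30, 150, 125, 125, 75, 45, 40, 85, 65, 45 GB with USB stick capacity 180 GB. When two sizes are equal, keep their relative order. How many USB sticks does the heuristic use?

Sorted descending: 160, 150, 125, 125, 85, 75, 75, 65, 45, 45, 40, 30.
  160 → USB stick 1 (new)  [load 160/180]
  150 → USB stick 2 (new)  [load 150/180]
  125 → USB stick 3 (new)  [load 125/180]
  125 → USB stick 4 (new)  [load 125/180]
  85 → USB stick 5 (new)  [load 85/180]
  75 → USB stick 5  [load 160/180]
  75 → USB stick 6 (new)  [load 75/180]
  65 → USB stick 6  [load 140/180]
  45 → USB stick 3  [load 170/180]
  45 → USB stick 4  [load 170/180]
  40 → USB stick 6  [load 180/180]
  30 → USB stick 2  [load 180/180]
6 USB sticks opened.

6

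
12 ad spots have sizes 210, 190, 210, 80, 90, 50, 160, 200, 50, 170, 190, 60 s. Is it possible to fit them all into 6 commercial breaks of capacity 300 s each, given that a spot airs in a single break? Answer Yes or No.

Total = 1660 s; ⌈1660/300⌉ = 6.
7 ad spots each exceed half the capacity and cannot share a break, forcing at least 7 commercial breaks.
At least 7 commercial breaks are required, but only 6 are allowed.

No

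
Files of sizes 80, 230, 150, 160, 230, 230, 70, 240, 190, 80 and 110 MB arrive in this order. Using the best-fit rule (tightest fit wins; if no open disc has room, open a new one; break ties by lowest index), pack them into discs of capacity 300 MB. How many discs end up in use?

  80 → disc 1 (new)  [load 80/300]
  230 → disc 2 (new)  [load 230/300]
  150 → disc 1  [load 230/300]
  160 → disc 3 (new)  [load 160/300]
  230 → disc 4 (new)  [load 230/300]
  230 → disc 5 (new)  [load 230/300]
  70 → disc 1  [load 300/300]
  240 → disc 6 (new)  [load 240/300]
  190 → disc 7 (new)  [load 190/300]
  80 → disc 7  [load 270/300]
  110 → disc 3  [load 270/300]
7 discs opened.

7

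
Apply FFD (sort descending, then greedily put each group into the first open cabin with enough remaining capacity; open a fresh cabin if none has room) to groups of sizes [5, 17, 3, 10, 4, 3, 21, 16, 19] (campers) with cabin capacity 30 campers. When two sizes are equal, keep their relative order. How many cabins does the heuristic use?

4

Sorted descending: 21, 19, 17, 16, 10, 5, 4, 3, 3.
  21 → cabin 1 (new)  [load 21/30]
  19 → cabin 2 (new)  [load 19/30]
  17 → cabin 3 (new)  [load 17/30]
  16 → cabin 4 (new)  [load 16/30]
  10 → cabin 2  [load 29/30]
  5 → cabin 1  [load 26/30]
  4 → cabin 1  [load 30/30]
  3 → cabin 3  [load 20/30]
  3 → cabin 3  [load 23/30]
4 cabins opened.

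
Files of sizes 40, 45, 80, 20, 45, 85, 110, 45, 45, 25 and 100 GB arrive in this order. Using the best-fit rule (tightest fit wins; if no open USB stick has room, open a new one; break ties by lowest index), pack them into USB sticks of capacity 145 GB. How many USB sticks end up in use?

  40 → USB stick 1 (new)  [load 40/145]
  45 → USB stick 1  [load 85/145]
  80 → USB stick 2 (new)  [load 80/145]
  20 → USB stick 1  [load 105/145]
  45 → USB stick 2  [load 125/145]
  85 → USB stick 3 (new)  [load 85/145]
  110 → USB stick 4 (new)  [load 110/145]
  45 → USB stick 3  [load 130/145]
  45 → USB stick 5 (new)  [load 45/145]
  25 → USB stick 4  [load 135/145]
  100 → USB stick 5  [load 145/145]
5 USB sticks opened.

5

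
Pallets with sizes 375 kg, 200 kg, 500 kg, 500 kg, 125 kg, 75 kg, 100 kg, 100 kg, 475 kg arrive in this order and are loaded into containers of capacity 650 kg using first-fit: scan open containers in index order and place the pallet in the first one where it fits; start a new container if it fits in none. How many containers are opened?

  375 → container 1 (new)  [load 375/650]
  200 → container 1  [load 575/650]
  500 → container 2 (new)  [load 500/650]
  500 → container 3 (new)  [load 500/650]
  125 → container 2  [load 625/650]
  75 → container 1  [load 650/650]
  100 → container 3  [load 600/650]
  100 → container 4 (new)  [load 100/650]
  475 → container 4  [load 575/650]
4 containers opened.

4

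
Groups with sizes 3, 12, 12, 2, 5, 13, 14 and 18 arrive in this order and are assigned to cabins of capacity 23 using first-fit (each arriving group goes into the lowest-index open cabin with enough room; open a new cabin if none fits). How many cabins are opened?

  3 → cabin 1 (new)  [load 3/23]
  12 → cabin 1  [load 15/23]
  12 → cabin 2 (new)  [load 12/23]
  2 → cabin 1  [load 17/23]
  5 → cabin 1  [load 22/23]
  13 → cabin 3 (new)  [load 13/23]
  14 → cabin 4 (new)  [load 14/23]
  18 → cabin 5 (new)  [load 18/23]
5 cabins opened.

5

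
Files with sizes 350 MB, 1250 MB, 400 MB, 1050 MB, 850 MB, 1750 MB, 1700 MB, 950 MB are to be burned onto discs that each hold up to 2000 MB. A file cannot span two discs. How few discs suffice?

5

Total = 1750 + 1700 + 1250 + 1050 + 950 + 850 + 400 + 350 = 8300 MB.
Lower bound: ⌈8300/2000⌉ = 5 discs.
A packing using 5 discs:
  disc 1: 1750 = 1750
  disc 2: 1700 = 1700
  disc 3: 1250 + 400 + 350 = 2000
  disc 4: 1050 + 950 = 2000
  disc 5: 850 = 850
This matches the lower bound, so 5 is optimal.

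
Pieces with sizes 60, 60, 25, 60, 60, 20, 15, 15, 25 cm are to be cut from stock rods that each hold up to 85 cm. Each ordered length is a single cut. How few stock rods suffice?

Total = 60 + 60 + 60 + 60 + 25 + 25 + 20 + 15 + 15 = 340 cm.
Lower bound: ⌈340/85⌉ = 4 stock rods.
A packing using 5 stock rods:
  stock rod 1: 60 + 25 = 85
  stock rod 2: 60 + 25 = 85
  stock rod 3: 60 + 20 = 80
  stock rod 4: 60 + 15 = 75
  stock rod 5: 15 = 15
No arrangement into 4 stock rods stays within capacity, so 5 is optimal.

5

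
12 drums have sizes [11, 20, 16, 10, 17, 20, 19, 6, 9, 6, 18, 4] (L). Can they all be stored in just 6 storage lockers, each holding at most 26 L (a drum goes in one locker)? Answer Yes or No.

Total = 156 L; ⌈156/26⌉ = 6.
The bound of 6 does not rule out 6, but exhaustive search shows no assignment into 6 storage lockers of capacity 26 L exists — the minimum is 7.

No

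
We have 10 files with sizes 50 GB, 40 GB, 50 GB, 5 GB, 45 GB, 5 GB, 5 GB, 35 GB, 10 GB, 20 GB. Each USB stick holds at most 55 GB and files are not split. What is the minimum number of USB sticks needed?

Total = 50 + 50 + 45 + 40 + 35 + 20 + 10 + 5 + 5 + 5 = 265 GB.
Lower bound: ⌈265/55⌉ = 5 USB sticks.
A packing using 5 USB sticks:
  USB stick 1: 50 + 5 = 55
  USB stick 2: 50 + 5 = 55
  USB stick 3: 45 + 10 = 55
  USB stick 4: 40 + 5 = 45
  USB stick 5: 35 + 20 = 55
This matches the lower bound, so 5 is optimal.

5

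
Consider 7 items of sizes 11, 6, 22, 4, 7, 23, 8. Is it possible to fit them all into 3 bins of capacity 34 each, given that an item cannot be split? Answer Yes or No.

A valid assignment using 3 bins:
  bin 1: 23 + 11 = 34
  bin 2: 22 + 8 + 4 = 34
  bin 3: 7 + 6 = 13
Every load is within 34, so 3 bins suffice.

Yes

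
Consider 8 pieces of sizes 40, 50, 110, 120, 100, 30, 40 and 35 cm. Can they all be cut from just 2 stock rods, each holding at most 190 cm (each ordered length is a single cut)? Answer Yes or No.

No

Total = 525 cm; ⌈525/190⌉ = 3.
At least 3 stock rods are required, but only 2 are allowed.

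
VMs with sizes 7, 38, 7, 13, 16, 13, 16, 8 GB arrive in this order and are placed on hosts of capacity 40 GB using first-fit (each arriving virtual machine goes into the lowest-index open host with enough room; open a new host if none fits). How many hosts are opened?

  7 → host 1 (new)  [load 7/40]
  38 → host 2 (new)  [load 38/40]
  7 → host 1  [load 14/40]
  13 → host 1  [load 27/40]
  16 → host 3 (new)  [load 16/40]
  13 → host 1  [load 40/40]
  16 → host 3  [load 32/40]
  8 → host 3  [load 40/40]
3 hosts opened.

3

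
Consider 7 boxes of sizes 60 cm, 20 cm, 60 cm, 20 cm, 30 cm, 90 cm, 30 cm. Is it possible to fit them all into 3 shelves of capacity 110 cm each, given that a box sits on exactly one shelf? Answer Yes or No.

A valid assignment using 3 shelves:
  shelf 1: 90 + 20 = 110
  shelf 2: 60 + 30 + 20 = 110
  shelf 3: 60 + 30 = 90
Every load is within 110 cm, so 3 shelves suffice.

Yes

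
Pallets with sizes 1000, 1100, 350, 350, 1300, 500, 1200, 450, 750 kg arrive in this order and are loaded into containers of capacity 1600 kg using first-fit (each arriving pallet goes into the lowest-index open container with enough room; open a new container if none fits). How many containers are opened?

  1000 → container 1 (new)  [load 1000/1600]
  1100 → container 2 (new)  [load 1100/1600]
  350 → container 1  [load 1350/1600]
  350 → container 2  [load 1450/1600]
  1300 → container 3 (new)  [load 1300/1600]
  500 → container 4 (new)  [load 500/1600]
  1200 → container 5 (new)  [load 1200/1600]
  450 → container 4  [load 950/1600]
  750 → container 6 (new)  [load 750/1600]
6 containers opened.

6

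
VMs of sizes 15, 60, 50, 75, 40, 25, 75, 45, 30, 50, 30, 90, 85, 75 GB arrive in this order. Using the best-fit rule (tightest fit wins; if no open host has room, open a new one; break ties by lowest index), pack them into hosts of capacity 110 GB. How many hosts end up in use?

8

  15 → host 1 (new)  [load 15/110]
  60 → host 1  [load 75/110]
  50 → host 2 (new)  [load 50/110]
  75 → host 3 (new)  [load 75/110]
  40 → host 2  [load 90/110]
  25 → host 1  [load 100/110]
  75 → host 4 (new)  [load 75/110]
  45 → host 5 (new)  [load 45/110]
  30 → host 3  [load 105/110]
  50 → host 5  [load 95/110]
  30 → host 4  [load 105/110]
  90 → host 6 (new)  [load 90/110]
  85 → host 7 (new)  [load 85/110]
  75 → host 8 (new)  [load 75/110]
8 hosts opened.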